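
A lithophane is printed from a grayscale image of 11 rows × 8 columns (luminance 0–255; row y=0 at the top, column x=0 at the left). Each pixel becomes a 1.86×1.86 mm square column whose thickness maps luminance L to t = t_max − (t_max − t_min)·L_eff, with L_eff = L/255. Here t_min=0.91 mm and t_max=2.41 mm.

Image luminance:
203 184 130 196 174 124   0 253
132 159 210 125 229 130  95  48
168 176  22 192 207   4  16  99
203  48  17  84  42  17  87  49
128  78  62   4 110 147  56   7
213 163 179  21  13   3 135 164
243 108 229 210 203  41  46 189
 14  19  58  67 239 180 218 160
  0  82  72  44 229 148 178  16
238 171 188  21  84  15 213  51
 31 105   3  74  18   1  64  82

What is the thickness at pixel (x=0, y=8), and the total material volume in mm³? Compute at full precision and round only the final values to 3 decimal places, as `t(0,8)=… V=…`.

span = t_max - t_min = 2.41 - 0.91 = 1.500
L(0,8) = 0, L_eff = 0/255 = 0.000000
t(0,8) = 2.41 - 1.500·0.000000 = 2.410
Σt over all 11·8 pixels = 65989/425 ≈ 155.2682353
V = pitch²·Σt = 1.86²·65989/425 = 537.166

t(0,8)=2.410 V=537.166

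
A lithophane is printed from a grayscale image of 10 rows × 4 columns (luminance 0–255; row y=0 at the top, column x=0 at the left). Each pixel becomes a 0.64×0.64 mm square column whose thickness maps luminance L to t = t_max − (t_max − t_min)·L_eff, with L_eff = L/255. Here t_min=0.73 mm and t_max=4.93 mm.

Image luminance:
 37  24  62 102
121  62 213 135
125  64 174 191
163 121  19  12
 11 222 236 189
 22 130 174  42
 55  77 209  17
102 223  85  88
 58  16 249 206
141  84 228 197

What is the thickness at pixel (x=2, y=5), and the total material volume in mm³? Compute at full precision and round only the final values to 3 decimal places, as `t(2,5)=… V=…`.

span = t_max - t_min = 4.93 - 0.73 = 4.200
L(2,5) = 174, L_eff = 174/255 = 0.682353
t(2,5) = 4.93 - 4.200·0.682353 = 2.064
Σt over all 10·4 pixels = 51008/425 ≈ 120.0188235
V = pitch²·Σt = 0.64²·51008/425 = 49.160

t(2,5)=2.064 V=49.160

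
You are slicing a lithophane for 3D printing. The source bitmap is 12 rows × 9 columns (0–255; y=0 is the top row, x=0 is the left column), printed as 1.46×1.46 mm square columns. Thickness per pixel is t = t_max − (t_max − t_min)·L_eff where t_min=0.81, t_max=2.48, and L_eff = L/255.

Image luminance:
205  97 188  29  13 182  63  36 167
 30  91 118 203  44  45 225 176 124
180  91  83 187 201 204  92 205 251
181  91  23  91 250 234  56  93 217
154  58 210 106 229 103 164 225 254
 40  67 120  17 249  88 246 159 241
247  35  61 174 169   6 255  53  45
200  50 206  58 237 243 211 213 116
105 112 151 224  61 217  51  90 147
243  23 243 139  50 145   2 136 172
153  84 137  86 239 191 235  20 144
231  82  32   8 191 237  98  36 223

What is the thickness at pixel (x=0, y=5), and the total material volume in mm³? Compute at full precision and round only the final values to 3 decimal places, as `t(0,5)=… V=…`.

span = t_max - t_min = 2.48 - 0.81 = 1.670
L(0,5) = 40, L_eff = 40/255 = 0.156863
t(0,5) = 2.48 - 1.670·0.156863 = 2.218
Σt over all 12·9 pixels = 4356149/25500 ≈ 170.8293725
V = pitch²·Σt = 1.46²·4356149/25500 = 364.140

t(0,5)=2.218 V=364.140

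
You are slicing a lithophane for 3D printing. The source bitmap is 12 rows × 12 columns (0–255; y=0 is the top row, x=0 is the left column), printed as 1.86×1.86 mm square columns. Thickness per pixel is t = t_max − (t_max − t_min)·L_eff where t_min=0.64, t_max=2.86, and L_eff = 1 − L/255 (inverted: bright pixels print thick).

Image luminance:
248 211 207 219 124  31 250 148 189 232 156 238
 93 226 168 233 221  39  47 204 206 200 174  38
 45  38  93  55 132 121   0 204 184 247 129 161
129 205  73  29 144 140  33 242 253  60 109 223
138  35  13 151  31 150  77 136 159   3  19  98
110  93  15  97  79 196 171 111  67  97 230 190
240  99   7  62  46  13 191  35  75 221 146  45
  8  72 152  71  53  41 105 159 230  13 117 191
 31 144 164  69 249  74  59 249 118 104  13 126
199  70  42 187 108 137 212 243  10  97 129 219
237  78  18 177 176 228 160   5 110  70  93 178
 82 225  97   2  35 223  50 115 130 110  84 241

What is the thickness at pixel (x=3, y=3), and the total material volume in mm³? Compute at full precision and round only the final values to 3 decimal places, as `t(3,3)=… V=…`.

t(3,3)=0.892 V=860.555

span = t_max - t_min = 2.86 - 0.64 = 2.220
L(3,3) = 29, L_eff = 1 - 29/255 = 0.886275 (inverted)
t(3,3) = 2.86 - 2.220·0.886275 = 0.892
Σt over all 12·12 pixels = 248.744
V = pitch²·Σt = 1.86²·248.744 = 860.555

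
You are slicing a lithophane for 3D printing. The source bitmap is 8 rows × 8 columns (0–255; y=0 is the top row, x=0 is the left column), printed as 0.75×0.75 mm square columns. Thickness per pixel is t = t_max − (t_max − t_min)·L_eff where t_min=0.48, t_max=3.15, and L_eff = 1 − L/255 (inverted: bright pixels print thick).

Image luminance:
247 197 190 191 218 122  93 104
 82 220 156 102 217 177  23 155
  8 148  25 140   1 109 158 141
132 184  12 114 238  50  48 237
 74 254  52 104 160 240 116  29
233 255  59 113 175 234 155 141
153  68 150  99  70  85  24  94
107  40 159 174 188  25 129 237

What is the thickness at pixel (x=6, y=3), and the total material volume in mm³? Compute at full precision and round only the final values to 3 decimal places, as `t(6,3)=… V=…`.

t(6,3)=0.983 V=66.960

span = t_max - t_min = 3.15 - 0.48 = 2.670
L(6,3) = 48, L_eff = 1 - 48/255 = 0.811765 (inverted)
t(6,3) = 3.15 - 2.670·0.811765 = 0.983
Σt over all 8·8 pixels = 202367/1700 ≈ 119.0394118
V = pitch²·Σt = 0.75²·202367/1700 = 66.960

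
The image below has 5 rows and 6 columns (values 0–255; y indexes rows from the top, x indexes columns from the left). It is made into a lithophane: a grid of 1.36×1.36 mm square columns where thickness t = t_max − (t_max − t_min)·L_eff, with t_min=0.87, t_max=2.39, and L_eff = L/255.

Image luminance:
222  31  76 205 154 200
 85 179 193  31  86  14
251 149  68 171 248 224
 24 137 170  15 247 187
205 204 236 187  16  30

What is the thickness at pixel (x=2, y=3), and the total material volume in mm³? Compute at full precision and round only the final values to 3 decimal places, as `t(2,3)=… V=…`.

t(2,3)=1.377 V=85.815

span = t_max - t_min = 2.39 - 0.87 = 1.520
L(2,3) = 170, L_eff = 170/255 = 0.666667
t(2,3) = 2.39 - 1.520·0.666667 = 1.377
Σt over all 5·6 pixels = 39437/850 ≈ 46.3964706
V = pitch²·Σt = 1.36²·39437/850 = 85.815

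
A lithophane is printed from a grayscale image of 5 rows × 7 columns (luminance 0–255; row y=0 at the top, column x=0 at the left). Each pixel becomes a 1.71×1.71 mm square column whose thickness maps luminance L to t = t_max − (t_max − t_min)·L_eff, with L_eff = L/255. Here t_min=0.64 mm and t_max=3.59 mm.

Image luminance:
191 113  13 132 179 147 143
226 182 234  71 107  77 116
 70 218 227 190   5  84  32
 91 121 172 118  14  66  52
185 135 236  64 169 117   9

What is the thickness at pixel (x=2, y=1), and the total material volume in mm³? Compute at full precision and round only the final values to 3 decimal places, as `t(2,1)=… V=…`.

t(2,1)=0.883 V=221.751

span = t_max - t_min = 3.59 - 0.64 = 2.950
L(2,1) = 234, L_eff = 234/255 = 0.917647
t(2,1) = 3.59 - 2.950·0.917647 = 0.883
Σt over all 5·7 pixels = 386761/5100 ≈ 75.8354902
V = pitch²·Σt = 1.71²·386761/5100 = 221.751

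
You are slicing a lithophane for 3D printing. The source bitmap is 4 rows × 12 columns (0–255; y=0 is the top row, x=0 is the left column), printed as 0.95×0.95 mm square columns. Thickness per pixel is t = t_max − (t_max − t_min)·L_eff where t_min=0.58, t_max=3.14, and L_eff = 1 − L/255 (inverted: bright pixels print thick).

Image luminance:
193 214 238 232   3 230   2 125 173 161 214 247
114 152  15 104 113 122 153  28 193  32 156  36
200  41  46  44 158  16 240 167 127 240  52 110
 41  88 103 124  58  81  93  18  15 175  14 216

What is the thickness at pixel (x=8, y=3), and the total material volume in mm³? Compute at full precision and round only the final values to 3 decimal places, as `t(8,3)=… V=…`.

t(8,3)=0.731 V=76.924

span = t_max - t_min = 3.14 - 0.58 = 2.560
L(8,3) = 15, L_eff = 1 - 15/255 = 0.941176 (inverted)
t(8,3) = 3.14 - 2.560·0.941176 = 0.731
Σt over all 4·12 pixels = 543368/6375 ≈ 85.2341961
V = pitch²·Σt = 0.95²·543368/6375 = 76.924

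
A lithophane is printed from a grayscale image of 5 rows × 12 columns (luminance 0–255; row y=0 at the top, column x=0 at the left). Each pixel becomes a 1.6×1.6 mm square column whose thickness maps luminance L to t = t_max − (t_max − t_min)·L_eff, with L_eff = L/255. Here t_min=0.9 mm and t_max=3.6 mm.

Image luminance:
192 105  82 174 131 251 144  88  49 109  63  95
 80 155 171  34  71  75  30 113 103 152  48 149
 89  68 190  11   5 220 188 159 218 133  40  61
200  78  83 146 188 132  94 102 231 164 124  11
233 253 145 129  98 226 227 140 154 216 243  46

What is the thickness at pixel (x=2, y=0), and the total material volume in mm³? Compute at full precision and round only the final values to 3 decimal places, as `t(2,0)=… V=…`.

t(2,0)=2.732 V=344.001

span = t_max - t_min = 3.6 - 0.9 = 2.700
L(2,0) = 82, L_eff = 82/255 = 0.321569
t(2,0) = 3.6 - 2.700·0.321569 = 2.732
Σt over all 5·12 pixels = 114219/850 ≈ 134.3752941
V = pitch²·Σt = 1.6²·114219/850 = 344.001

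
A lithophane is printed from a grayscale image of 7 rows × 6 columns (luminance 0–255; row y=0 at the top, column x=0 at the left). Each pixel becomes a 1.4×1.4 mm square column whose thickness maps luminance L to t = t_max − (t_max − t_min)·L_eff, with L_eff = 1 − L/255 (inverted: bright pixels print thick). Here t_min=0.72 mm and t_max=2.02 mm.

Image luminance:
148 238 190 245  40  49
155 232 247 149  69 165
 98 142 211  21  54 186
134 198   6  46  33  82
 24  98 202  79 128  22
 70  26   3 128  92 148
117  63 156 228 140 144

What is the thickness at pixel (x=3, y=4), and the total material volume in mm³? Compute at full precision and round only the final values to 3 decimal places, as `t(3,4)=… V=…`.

span = t_max - t_min = 2.02 - 0.72 = 1.300
L(3,4) = 79, L_eff = 1 - 79/255 = 0.690196 (inverted)
t(3,4) = 2.02 - 1.300·0.690196 = 1.123
Σt over all 7·6 pixels = 14219/255 ≈ 55.7607843
V = pitch²·Σt = 1.4²·14219/255 = 109.291

t(3,4)=1.123 V=109.291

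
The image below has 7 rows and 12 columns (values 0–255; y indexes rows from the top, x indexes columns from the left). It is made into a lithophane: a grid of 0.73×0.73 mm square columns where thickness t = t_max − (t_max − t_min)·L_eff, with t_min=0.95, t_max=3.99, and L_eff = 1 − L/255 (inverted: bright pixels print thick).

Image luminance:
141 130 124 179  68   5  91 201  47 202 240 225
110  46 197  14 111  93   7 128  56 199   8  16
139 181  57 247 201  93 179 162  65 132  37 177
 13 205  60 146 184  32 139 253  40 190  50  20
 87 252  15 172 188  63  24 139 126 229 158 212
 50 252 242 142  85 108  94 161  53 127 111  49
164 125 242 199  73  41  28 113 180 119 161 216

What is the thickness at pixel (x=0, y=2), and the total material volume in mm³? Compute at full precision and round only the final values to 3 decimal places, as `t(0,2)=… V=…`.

t(0,2)=2.607 V=108.851

span = t_max - t_min = 3.99 - 0.95 = 3.040
L(0,2) = 139, L_eff = 1 - 139/255 = 0.454902 (inverted)
t(0,2) = 3.99 - 3.040·0.454902 = 2.607
Σt over all 7·12 pixels = 86811/425 ≈ 204.2611765
V = pitch²·Σt = 0.73²·86811/425 = 108.851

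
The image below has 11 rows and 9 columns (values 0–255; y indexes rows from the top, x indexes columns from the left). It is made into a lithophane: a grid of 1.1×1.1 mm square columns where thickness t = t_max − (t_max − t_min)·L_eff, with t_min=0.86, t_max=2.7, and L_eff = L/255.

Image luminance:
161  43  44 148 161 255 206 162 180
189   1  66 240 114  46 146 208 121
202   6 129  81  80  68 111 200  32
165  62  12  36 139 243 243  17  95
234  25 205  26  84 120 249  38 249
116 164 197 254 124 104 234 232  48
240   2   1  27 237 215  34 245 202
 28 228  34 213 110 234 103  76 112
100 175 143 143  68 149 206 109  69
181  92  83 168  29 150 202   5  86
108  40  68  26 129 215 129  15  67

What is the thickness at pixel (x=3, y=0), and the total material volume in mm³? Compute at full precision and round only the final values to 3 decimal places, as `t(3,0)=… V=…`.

span = t_max - t_min = 2.7 - 0.86 = 1.840
L(3,0) = 148, L_eff = 148/255 = 0.580392
t(3,0) = 2.7 - 1.840·0.580392 = 1.632
Σt over all 11·9 pixels = 755421/4250 ≈ 177.7461176
V = pitch²·Σt = 1.1²·755421/4250 = 215.073

t(3,0)=1.632 V=215.073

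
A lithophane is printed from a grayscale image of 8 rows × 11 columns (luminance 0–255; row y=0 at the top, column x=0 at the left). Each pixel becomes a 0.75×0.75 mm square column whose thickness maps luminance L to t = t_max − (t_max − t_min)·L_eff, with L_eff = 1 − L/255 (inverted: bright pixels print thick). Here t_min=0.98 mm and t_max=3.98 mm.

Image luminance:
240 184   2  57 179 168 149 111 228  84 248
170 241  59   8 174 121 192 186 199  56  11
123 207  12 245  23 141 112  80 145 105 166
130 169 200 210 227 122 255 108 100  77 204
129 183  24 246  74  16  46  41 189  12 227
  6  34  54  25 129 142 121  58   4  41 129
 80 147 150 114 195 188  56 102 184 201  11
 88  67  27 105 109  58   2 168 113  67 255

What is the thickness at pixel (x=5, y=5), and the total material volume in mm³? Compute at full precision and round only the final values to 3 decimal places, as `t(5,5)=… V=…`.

t(5,5)=2.651 V=118.955

span = t_max - t_min = 3.98 - 0.98 = 3.000
L(5,5) = 142, L_eff = 1 - 142/255 = 0.443137 (inverted)
t(5,5) = 3.98 - 3.000·0.443137 = 2.651
Σt over all 8·11 pixels = 89877/425 ≈ 211.4752941
V = pitch²·Σt = 0.75²·89877/425 = 118.955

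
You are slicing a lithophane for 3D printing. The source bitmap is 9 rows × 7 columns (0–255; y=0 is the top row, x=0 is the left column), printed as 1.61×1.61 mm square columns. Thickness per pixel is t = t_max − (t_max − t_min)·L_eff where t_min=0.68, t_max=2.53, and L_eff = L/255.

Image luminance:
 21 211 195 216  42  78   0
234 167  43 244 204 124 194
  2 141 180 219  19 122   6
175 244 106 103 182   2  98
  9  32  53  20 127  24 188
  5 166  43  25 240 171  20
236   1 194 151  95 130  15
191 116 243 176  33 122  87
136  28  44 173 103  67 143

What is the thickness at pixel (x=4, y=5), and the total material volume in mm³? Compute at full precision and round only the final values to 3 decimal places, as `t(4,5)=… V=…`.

t(4,5)=0.789 V=278.151

span = t_max - t_min = 2.53 - 0.68 = 1.850
L(4,5) = 240, L_eff = 240/255 = 0.941176
t(4,5) = 2.53 - 1.850·0.941176 = 0.789
Σt over all 9·7 pixels = 91211/850 ≈ 107.3070588
V = pitch²·Σt = 1.61²·91211/850 = 278.151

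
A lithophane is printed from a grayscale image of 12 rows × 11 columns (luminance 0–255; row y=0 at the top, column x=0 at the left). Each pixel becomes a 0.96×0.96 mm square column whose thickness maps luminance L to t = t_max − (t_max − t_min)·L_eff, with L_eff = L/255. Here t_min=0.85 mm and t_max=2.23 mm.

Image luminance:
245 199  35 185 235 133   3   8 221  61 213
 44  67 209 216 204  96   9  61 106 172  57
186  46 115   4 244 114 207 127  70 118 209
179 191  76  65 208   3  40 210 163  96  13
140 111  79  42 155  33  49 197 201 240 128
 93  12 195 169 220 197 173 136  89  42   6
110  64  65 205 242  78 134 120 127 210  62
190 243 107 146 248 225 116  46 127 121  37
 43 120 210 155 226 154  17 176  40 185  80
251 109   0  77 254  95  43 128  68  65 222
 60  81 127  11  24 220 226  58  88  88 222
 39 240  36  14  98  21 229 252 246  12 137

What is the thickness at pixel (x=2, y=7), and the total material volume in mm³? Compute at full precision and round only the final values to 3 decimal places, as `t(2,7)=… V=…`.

span = t_max - t_min = 2.23 - 0.85 = 1.380
L(2,7) = 107, L_eff = 107/255 = 0.419608
t(2,7) = 2.23 - 1.380·0.419608 = 1.651
Σt over all 12·11 pixels = 87291/425 ≈ 205.3905882
V = pitch²·Σt = 0.96²·87291/425 = 189.288

t(2,7)=1.651 V=189.288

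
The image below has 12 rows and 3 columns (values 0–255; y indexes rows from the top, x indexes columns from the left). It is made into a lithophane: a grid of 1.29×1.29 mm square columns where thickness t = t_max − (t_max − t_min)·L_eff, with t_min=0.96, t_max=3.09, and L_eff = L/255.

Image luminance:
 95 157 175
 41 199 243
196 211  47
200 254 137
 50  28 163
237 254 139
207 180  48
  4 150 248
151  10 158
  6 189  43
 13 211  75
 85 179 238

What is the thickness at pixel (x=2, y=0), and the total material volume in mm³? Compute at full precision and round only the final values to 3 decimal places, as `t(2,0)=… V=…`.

span = t_max - t_min = 3.09 - 0.96 = 2.130
L(2,0) = 175, L_eff = 175/255 = 0.686275
t(2,0) = 3.09 - 2.130·0.686275 = 1.628
Σt over all 12·3 pixels = 589049/8500 ≈ 69.2998824
V = pitch²·Σt = 1.29²·589049/8500 = 115.322

t(2,0)=1.628 V=115.322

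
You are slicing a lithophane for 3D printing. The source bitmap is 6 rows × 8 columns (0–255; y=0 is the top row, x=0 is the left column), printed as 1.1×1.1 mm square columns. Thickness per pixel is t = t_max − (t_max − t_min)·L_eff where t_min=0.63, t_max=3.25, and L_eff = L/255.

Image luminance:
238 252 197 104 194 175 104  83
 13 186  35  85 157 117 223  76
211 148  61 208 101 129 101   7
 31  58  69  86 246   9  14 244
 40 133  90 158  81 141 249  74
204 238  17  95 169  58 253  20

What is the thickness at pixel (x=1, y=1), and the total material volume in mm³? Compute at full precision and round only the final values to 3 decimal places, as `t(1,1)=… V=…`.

t(1,1)=1.339 V=114.391

span = t_max - t_min = 3.25 - 0.63 = 2.620
L(1,1) = 186, L_eff = 186/255 = 0.729412
t(1,1) = 3.25 - 2.620·0.729412 = 1.339
Σt over all 6·8 pixels = 200893/2125 ≈ 94.5378824
V = pitch²·Σt = 1.1²·200893/2125 = 114.391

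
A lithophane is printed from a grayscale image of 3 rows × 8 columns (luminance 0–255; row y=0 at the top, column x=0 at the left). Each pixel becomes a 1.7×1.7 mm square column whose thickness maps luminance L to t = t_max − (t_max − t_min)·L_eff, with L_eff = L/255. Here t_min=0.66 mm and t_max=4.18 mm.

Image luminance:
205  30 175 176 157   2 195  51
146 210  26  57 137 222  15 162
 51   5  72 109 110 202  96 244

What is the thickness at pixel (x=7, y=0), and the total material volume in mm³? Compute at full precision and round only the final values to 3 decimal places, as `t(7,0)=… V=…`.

span = t_max - t_min = 4.18 - 0.66 = 3.520
L(7,0) = 51, L_eff = 51/255 = 0.200000
t(7,0) = 4.18 - 3.520·0.200000 = 3.476
Σt over all 3·8 pixels = 15532/255 ≈ 60.9098039
V = pitch²·Σt = 1.7²·15532/255 = 176.029

t(7,0)=3.476 V=176.029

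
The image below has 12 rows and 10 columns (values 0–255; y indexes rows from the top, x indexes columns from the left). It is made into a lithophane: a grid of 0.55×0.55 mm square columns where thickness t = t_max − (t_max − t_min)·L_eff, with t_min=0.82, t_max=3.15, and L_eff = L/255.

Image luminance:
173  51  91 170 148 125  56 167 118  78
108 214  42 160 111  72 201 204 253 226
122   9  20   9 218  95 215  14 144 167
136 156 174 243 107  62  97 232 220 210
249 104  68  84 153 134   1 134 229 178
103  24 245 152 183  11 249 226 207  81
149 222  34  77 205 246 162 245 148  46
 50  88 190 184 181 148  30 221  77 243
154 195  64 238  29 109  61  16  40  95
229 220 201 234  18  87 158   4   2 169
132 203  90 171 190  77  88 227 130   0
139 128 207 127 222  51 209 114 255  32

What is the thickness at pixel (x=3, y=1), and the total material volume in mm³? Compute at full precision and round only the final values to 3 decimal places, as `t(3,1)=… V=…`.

span = t_max - t_min = 3.15 - 0.82 = 2.330
L(3,1) = 160, L_eff = 160/255 = 0.627451
t(3,1) = 3.15 - 2.330·0.627451 = 1.688
Σt over all 12·10 pixels = 2921249/12750 ≈ 229.1175686
V = pitch²·Σt = 0.55²·2921249/12750 = 69.308

t(3,1)=1.688 V=69.308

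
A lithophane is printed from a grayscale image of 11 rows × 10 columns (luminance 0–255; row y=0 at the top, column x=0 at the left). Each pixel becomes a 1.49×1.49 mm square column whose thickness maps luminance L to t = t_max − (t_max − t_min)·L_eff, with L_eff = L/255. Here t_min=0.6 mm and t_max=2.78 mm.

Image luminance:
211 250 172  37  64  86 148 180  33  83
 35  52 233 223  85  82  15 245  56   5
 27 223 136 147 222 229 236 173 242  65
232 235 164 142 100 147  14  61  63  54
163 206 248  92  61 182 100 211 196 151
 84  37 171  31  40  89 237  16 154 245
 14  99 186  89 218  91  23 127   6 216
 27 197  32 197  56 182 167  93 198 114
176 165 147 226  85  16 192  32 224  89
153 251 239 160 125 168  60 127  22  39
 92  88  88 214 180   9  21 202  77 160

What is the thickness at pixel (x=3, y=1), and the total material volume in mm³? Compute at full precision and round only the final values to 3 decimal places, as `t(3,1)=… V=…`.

span = t_max - t_min = 2.78 - 0.6 = 2.180
L(3,1) = 223, L_eff = 223/255 = 0.874510
t(3,1) = 2.78 - 2.180·0.874510 = 0.874
Σt over all 11·10 pixels = 236423/1275 ≈ 185.4298039
V = pitch²·Σt = 1.49²·236423/1275 = 411.673

t(3,1)=0.874 V=411.673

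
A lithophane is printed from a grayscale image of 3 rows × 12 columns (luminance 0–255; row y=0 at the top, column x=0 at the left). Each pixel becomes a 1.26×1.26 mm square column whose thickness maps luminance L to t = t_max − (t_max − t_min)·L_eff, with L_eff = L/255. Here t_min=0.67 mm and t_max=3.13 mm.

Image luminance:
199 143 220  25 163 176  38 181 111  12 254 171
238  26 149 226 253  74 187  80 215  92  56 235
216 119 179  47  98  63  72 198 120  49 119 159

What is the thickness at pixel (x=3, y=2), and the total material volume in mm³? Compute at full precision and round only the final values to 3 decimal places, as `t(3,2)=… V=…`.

span = t_max - t_min = 3.13 - 0.67 = 2.460
L(3,2) = 47, L_eff = 47/255 = 0.184314
t(3,2) = 3.13 - 2.460·0.184314 = 2.677
Σt over all 3·12 pixels = 275407/4250 ≈ 64.8016471
V = pitch²·Σt = 1.26²·275407/4250 = 102.879

t(3,2)=2.677 V=102.879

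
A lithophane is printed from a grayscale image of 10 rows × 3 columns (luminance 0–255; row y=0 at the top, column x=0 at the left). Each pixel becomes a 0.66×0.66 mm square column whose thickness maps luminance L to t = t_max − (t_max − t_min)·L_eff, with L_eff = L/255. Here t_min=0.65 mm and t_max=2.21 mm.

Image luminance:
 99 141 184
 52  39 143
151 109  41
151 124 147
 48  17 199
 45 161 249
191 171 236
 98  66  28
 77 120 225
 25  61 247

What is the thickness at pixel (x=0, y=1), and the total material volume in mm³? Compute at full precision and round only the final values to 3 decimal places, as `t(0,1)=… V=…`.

t(0,1)=1.892 V=19.167

span = t_max - t_min = 2.21 - 0.65 = 1.560
L(0,1) = 52, L_eff = 52/255 = 0.203922
t(0,1) = 2.21 - 1.560·0.203922 = 1.892
Σt over all 10·3 pixels = 37401/850 ≈ 44.0011765
V = pitch²·Σt = 0.66²·37401/850 = 19.167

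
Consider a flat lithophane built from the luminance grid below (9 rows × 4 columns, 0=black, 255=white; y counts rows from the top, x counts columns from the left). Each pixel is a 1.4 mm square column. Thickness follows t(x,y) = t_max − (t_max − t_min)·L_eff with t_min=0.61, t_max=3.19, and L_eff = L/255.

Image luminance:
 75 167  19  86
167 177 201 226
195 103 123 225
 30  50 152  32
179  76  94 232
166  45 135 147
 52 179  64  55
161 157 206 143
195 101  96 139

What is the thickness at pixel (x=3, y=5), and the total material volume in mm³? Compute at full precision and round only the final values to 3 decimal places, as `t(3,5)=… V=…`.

span = t_max - t_min = 3.19 - 0.61 = 2.580
L(3,5) = 147, L_eff = 147/255 = 0.576471
t(3,5) = 3.19 - 2.580·0.576471 = 1.703
Σt over all 9·4 pixels = 28812/425 ≈ 67.7929412
V = pitch²·Σt = 1.4²·28812/425 = 132.874

t(3,5)=1.703 V=132.874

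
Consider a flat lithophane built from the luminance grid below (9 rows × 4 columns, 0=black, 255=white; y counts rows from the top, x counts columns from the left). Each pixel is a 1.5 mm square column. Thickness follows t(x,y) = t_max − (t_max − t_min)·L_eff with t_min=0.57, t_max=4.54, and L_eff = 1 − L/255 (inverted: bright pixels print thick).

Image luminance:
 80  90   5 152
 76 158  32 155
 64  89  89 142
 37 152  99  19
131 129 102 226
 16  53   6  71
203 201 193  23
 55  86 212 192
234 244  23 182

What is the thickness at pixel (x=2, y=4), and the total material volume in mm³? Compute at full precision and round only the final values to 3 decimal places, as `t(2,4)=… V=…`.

span = t_max - t_min = 4.54 - 0.57 = 3.970
L(2,4) = 102, L_eff = 1 - 102/255 = 0.600000 (inverted)
t(2,4) = 4.54 - 3.970·0.600000 = 2.158
Σt over all 9·4 pixels = 2119597/25500 ≈ 83.1214510
V = pitch²·Σt = 1.5²·2119597/25500 = 187.023

t(2,4)=2.158 V=187.023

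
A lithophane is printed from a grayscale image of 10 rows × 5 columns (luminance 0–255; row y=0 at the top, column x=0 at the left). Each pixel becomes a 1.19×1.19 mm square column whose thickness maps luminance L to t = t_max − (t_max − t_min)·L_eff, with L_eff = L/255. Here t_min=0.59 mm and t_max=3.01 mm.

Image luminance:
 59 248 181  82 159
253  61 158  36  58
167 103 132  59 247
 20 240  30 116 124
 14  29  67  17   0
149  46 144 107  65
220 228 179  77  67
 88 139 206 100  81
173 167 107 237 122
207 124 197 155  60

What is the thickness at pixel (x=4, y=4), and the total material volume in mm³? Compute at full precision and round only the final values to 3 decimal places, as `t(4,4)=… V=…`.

span = t_max - t_min = 3.01 - 0.59 = 2.420
L(4,4) = 0, L_eff = 0/255 = 0.000000
t(4,4) = 3.01 - 2.420·0.000000 = 3.010
Σt over all 10·5 pixels = 39339/425 ≈ 92.5623529
V = pitch²·Σt = 1.19²·39339/425 = 131.078

t(4,4)=3.010 V=131.078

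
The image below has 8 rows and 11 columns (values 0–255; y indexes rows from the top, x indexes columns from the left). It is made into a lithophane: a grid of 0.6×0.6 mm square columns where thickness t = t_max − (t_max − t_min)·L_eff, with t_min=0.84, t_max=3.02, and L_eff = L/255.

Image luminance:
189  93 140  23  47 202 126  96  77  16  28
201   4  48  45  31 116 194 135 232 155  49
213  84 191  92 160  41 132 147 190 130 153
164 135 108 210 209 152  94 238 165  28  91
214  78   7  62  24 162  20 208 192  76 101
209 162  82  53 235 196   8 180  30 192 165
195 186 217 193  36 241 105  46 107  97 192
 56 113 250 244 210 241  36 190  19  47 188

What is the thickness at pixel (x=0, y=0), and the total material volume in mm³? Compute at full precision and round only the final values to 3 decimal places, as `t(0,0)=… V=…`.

t(0,0)=1.404 V=61.084

span = t_max - t_min = 3.02 - 0.84 = 2.180
L(0,0) = 189, L_eff = 189/255 = 0.741176
t(0,0) = 3.02 - 2.180·0.741176 = 1.404
Σt over all 8·11 pixels = 2163389/12750 ≈ 169.6775686
V = pitch²·Σt = 0.6²·2163389/12750 = 61.084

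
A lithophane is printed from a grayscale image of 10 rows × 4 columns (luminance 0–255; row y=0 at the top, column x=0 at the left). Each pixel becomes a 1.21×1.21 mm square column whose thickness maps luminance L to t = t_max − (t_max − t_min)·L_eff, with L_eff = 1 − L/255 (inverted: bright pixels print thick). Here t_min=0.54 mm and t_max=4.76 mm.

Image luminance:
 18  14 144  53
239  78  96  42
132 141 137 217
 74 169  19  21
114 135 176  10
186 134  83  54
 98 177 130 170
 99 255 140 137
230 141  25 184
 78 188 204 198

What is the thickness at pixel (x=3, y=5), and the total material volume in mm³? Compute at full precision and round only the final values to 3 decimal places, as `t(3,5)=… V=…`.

t(3,5)=1.434 V=151.318

span = t_max - t_min = 4.76 - 0.54 = 4.220
L(3,5) = 54, L_eff = 1 - 54/255 = 0.788235 (inverted)
t(3,5) = 4.76 - 4.220·0.788235 = 1.434
Σt over all 10·4 pixels = 131774/1275 ≈ 103.3521569
V = pitch²·Σt = 1.21²·131774/1275 = 151.318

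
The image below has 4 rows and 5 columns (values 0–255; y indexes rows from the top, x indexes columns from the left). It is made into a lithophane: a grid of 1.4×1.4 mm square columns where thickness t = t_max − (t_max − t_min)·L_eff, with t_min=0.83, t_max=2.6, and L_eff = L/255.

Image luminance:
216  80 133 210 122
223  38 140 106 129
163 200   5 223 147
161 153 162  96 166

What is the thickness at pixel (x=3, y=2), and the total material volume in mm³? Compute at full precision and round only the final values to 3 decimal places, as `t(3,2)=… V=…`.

t(3,2)=1.052 V=62.834

span = t_max - t_min = 2.6 - 0.83 = 1.770
L(3,2) = 223, L_eff = 223/255 = 0.874510
t(3,2) = 2.6 - 1.770·0.874510 = 1.052
Σt over all 4·5 pixels = 32.058
V = pitch²·Σt = 1.4²·32.058 = 62.834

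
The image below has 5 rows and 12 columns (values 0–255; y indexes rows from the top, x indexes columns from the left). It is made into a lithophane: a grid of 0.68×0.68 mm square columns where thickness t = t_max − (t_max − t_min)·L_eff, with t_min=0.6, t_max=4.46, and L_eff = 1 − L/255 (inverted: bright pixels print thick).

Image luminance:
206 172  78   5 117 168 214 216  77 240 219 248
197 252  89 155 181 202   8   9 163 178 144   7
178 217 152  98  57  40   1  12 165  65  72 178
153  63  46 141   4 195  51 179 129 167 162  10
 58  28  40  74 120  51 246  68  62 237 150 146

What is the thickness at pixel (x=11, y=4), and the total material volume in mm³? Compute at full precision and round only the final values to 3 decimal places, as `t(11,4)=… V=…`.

t(11,4)=2.810 V=68.162

span = t_max - t_min = 4.46 - 0.6 = 3.860
L(11,4) = 146, L_eff = 1 - 146/255 = 0.427451 (inverted)
t(11,4) = 4.46 - 3.860·0.427451 = 2.810
Σt over all 5·12 pixels = 187948/1275 ≈ 147.4101961
V = pitch²·Σt = 0.68²·187948/1275 = 68.162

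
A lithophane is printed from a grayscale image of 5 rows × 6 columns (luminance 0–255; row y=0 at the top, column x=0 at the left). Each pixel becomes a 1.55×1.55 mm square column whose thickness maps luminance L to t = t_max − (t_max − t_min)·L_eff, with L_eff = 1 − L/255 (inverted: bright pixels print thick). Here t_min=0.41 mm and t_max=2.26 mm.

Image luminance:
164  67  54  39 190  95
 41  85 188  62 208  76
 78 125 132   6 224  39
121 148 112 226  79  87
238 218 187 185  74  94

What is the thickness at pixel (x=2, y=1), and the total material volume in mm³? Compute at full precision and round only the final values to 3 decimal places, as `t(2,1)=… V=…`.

t(2,1)=1.774 V=93.030

span = t_max - t_min = 2.26 - 0.41 = 1.850
L(2,1) = 188, L_eff = 1 - 188/255 = 0.262745 (inverted)
t(2,1) = 2.26 - 1.850·0.262745 = 1.774
Σt over all 5·6 pixels = 16457/425 ≈ 38.7223529
V = pitch²·Σt = 1.55²·16457/425 = 93.030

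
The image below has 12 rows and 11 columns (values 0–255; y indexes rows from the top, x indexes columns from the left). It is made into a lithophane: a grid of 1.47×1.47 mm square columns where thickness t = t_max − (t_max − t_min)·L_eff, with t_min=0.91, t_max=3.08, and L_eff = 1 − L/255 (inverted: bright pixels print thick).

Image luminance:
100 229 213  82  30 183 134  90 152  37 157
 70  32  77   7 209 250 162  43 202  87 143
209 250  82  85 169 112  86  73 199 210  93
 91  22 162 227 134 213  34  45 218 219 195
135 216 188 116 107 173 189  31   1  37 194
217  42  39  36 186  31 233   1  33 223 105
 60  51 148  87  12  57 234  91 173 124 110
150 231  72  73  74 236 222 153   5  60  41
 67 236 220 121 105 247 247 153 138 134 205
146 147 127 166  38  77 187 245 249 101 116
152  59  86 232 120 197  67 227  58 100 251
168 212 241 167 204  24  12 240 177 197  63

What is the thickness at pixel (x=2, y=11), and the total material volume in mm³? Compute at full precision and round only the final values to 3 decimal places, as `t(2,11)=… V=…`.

span = t_max - t_min = 3.08 - 0.91 = 2.170
L(2,11) = 241, L_eff = 1 - 241/255 = 0.054902 (inverted)
t(2,11) = 3.08 - 2.170·0.054902 = 2.961
Σt over all 12·11 pixels = 343462/1275 ≈ 269.3819608
V = pitch²·Σt = 1.47²·343462/1275 = 582.107

t(2,11)=2.961 V=582.107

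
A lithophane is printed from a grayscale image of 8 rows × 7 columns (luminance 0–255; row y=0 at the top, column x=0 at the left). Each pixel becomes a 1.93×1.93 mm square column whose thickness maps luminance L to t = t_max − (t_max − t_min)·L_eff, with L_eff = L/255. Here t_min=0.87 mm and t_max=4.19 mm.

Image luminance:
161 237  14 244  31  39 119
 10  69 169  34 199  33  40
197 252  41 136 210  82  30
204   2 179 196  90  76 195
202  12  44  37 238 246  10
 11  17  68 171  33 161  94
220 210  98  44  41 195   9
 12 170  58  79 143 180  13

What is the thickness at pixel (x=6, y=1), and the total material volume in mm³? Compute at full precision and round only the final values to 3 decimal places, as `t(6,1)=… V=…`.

t(6,1)=3.669 V=577.938

span = t_max - t_min = 4.19 - 0.87 = 3.320
L(6,1) = 40, L_eff = 40/255 = 0.156863
t(6,1) = 4.19 - 3.320·0.156863 = 3.669
Σt over all 8·7 pixels = 65941/425 ≈ 155.1552941
V = pitch²·Σt = 1.93²·65941/425 = 577.938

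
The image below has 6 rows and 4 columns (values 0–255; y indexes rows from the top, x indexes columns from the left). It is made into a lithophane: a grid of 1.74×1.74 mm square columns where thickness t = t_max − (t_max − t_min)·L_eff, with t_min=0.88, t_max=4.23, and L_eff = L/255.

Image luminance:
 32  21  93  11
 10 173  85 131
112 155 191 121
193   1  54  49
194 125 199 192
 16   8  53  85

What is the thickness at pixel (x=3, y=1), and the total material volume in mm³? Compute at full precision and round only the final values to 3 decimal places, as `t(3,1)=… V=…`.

span = t_max - t_min = 4.23 - 0.88 = 3.350
L(3,1) = 131, L_eff = 131/255 = 0.513725
t(3,1) = 4.23 - 3.350·0.513725 = 2.509
Σt over all 6·4 pixels = 30282/425 ≈ 71.2517647
V = pitch²·Σt = 1.74²·30282/425 = 215.722

t(3,1)=2.509 V=215.722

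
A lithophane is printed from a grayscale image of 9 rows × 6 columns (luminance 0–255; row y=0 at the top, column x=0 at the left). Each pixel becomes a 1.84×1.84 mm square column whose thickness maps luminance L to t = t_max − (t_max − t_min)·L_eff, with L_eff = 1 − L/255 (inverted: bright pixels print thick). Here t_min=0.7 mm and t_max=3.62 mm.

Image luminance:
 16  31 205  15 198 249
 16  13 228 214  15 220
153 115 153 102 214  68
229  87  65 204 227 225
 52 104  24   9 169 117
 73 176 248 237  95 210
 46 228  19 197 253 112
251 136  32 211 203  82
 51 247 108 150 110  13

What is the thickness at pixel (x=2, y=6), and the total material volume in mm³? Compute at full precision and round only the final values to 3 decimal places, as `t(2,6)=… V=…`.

t(2,6)=0.918 V=408.078

span = t_max - t_min = 3.62 - 0.7 = 2.920
L(2,6) = 19, L_eff = 1 - 19/255 = 0.925490 (inverted)
t(2,6) = 3.62 - 2.920·0.925490 = 0.918
Σt over all 9·6 pixels = 1808/15 ≈ 120.5333333
V = pitch²·Σt = 1.84²·1808/15 = 408.078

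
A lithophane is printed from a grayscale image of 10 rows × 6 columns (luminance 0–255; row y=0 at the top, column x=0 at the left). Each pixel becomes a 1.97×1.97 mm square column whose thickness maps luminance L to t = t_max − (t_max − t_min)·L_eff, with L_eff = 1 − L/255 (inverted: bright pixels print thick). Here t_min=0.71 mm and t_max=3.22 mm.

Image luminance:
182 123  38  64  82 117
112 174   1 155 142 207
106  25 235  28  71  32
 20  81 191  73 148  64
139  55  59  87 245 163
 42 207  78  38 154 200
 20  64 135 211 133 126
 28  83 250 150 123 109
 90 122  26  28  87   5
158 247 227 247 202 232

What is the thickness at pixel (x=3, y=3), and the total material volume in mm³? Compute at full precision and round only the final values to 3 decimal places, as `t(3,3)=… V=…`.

span = t_max - t_min = 3.22 - 0.71 = 2.510
L(3,3) = 73, L_eff = 1 - 73/255 = 0.713725 (inverted)
t(3,3) = 3.22 - 2.510·0.713725 = 1.429
Σt over all 10·6 pixels = 951197/8500 ≈ 111.9055294
V = pitch²·Σt = 1.97²·951197/8500 = 434.294

t(3,3)=1.429 V=434.294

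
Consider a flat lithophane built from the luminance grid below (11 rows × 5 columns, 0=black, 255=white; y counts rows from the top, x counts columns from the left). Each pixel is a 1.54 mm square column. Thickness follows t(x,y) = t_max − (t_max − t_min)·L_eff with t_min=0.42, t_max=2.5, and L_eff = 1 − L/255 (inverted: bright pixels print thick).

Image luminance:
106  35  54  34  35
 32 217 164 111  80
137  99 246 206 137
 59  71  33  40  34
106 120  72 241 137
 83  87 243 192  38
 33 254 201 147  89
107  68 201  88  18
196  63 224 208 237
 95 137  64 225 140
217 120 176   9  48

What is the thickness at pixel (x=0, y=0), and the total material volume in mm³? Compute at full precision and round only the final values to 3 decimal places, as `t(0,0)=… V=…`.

span = t_max - t_min = 2.5 - 0.42 = 2.080
L(0,0) = 106, L_eff = 1 - 106/255 = 0.584314 (inverted)
t(0,0) = 2.5 - 2.080·0.584314 = 1.285
Σt over all 11·5 pixels = 982381/12750 ≈ 77.0494902
V = pitch²·Σt = 1.54²·982381/12750 = 182.731

t(0,0)=1.285 V=182.731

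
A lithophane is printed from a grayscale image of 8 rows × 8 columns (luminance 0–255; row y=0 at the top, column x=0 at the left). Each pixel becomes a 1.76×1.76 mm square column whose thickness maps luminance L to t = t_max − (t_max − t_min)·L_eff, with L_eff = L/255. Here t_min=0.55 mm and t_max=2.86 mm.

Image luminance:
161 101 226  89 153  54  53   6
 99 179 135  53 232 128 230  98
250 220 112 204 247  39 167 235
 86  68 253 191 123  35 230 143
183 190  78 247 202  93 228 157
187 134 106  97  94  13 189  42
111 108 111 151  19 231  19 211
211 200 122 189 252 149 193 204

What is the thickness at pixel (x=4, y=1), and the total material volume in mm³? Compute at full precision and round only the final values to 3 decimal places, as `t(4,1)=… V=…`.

t(4,1)=0.758 V=305.432

span = t_max - t_min = 2.86 - 0.55 = 2.310
L(4,1) = 232, L_eff = 232/255 = 0.909804
t(4,1) = 2.86 - 2.310·0.909804 = 0.758
Σt over all 8·8 pixels = 838123/8500 ≈ 98.6027059
V = pitch²·Σt = 1.76²·838123/8500 = 305.432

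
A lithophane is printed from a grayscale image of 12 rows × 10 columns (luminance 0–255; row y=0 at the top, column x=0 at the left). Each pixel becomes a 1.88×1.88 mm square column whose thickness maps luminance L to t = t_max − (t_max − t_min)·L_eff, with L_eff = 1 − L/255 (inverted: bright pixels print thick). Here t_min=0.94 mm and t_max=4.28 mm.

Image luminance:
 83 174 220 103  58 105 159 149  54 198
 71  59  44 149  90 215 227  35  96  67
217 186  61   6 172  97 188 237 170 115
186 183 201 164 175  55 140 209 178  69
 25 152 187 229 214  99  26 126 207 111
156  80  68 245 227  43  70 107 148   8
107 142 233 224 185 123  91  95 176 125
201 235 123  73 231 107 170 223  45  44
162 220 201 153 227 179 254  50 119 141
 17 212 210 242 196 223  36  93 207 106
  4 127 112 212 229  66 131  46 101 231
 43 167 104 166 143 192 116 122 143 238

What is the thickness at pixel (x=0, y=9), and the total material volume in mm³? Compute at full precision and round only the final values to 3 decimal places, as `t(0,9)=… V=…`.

span = t_max - t_min = 4.28 - 0.94 = 3.340
L(0,9) = 17, L_eff = 1 - 17/255 = 0.933333 (inverted)
t(0,9) = 4.28 - 3.340·0.933333 = 1.163
Σt over all 12·10 pixels = 4241629/12750 ≈ 332.6767843
V = pitch²·Σt = 1.88²·4241629/12750 = 1175.813

t(0,9)=1.163 V=1175.813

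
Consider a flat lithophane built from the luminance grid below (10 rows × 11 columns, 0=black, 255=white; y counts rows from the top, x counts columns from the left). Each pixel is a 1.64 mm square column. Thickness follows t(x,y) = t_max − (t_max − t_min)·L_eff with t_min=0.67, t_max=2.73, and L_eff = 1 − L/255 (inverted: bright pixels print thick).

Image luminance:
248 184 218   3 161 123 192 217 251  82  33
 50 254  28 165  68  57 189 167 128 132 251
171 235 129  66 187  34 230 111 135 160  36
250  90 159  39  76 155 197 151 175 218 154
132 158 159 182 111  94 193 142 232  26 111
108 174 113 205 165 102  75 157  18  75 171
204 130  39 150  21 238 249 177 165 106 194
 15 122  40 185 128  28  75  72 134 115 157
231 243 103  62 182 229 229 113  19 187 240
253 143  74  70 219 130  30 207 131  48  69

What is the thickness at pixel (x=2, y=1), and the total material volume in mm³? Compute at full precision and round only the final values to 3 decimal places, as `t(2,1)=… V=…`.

t(2,1)=0.896 V=528.876

span = t_max - t_min = 2.73 - 0.67 = 2.060
L(2,1) = 28, L_eff = 1 - 28/255 = 0.890196 (inverted)
t(2,1) = 2.73 - 2.060·0.890196 = 0.896
Σt over all 10·11 pixels = 2507129/12750 ≈ 196.6375686
V = pitch²·Σt = 1.64²·2507129/12750 = 528.876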